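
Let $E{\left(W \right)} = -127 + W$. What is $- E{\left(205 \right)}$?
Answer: $-78$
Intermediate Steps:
$- E{\left(205 \right)} = - (-127 + 205) = \left(-1\right) 78 = -78$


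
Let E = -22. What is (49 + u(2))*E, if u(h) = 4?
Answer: -1166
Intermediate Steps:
(49 + u(2))*E = (49 + 4)*(-22) = 53*(-22) = -1166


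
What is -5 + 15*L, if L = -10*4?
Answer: -605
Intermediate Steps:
L = -40 (L = -5*8 = -40)
-5 + 15*L = -5 + 15*(-40) = -5 - 600 = -605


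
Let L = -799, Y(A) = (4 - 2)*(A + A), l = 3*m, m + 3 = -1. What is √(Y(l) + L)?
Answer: 11*I*√7 ≈ 29.103*I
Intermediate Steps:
m = -4 (m = -3 - 1 = -4)
l = -12 (l = 3*(-4) = -12)
Y(A) = 4*A (Y(A) = 2*(2*A) = 4*A)
√(Y(l) + L) = √(4*(-12) - 799) = √(-48 - 799) = √(-847) = 11*I*√7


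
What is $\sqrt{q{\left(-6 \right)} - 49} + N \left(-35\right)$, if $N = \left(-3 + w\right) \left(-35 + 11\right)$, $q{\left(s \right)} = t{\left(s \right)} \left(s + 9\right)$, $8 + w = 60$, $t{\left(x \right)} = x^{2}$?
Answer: $41160 + \sqrt{59} \approx 41168.0$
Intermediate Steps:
$w = 52$ ($w = -8 + 60 = 52$)
$q{\left(s \right)} = s^{2} \left(9 + s\right)$ ($q{\left(s \right)} = s^{2} \left(s + 9\right) = s^{2} \left(9 + s\right)$)
$N = -1176$ ($N = \left(-3 + 52\right) \left(-35 + 11\right) = 49 \left(-24\right) = -1176$)
$\sqrt{q{\left(-6 \right)} - 49} + N \left(-35\right) = \sqrt{\left(-6\right)^{2} \left(9 - 6\right) - 49} - -41160 = \sqrt{36 \cdot 3 - 49} + 41160 = \sqrt{108 - 49} + 41160 = \sqrt{59} + 41160 = 41160 + \sqrt{59}$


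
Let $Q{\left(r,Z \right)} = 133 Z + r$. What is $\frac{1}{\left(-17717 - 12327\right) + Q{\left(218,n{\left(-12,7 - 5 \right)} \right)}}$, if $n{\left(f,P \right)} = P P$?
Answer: $- \frac{1}{29294} \approx -3.4137 \cdot 10^{-5}$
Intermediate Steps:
$n{\left(f,P \right)} = P^{2}$
$Q{\left(r,Z \right)} = r + 133 Z$
$\frac{1}{\left(-17717 - 12327\right) + Q{\left(218,n{\left(-12,7 - 5 \right)} \right)}} = \frac{1}{\left(-17717 - 12327\right) + \left(218 + 133 \left(7 - 5\right)^{2}\right)} = \frac{1}{-30044 + \left(218 + 133 \cdot 2^{2}\right)} = \frac{1}{-30044 + \left(218 + 133 \cdot 4\right)} = \frac{1}{-30044 + \left(218 + 532\right)} = \frac{1}{-30044 + 750} = \frac{1}{-29294} = - \frac{1}{29294}$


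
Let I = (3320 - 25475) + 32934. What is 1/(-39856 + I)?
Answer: -1/29077 ≈ -3.4391e-5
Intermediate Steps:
I = 10779 (I = -22155 + 32934 = 10779)
1/(-39856 + I) = 1/(-39856 + 10779) = 1/(-29077) = -1/29077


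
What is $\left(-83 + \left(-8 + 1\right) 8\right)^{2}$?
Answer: $19321$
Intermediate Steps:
$\left(-83 + \left(-8 + 1\right) 8\right)^{2} = \left(-83 - 56\right)^{2} = \left(-139\right)^{2} = 19321$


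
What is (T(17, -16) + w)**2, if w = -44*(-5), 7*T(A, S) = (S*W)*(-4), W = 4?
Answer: 3225616/49 ≈ 65829.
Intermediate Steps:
T(A, S) = -16*S/7 (T(A, S) = ((S*4)*(-4))/7 = ((4*S)*(-4))/7 = (-16*S)/7 = -16*S/7)
w = 220
(T(17, -16) + w)**2 = (-16/7*(-16) + 220)**2 = (256/7 + 220)**2 = (1796/7)**2 = 3225616/49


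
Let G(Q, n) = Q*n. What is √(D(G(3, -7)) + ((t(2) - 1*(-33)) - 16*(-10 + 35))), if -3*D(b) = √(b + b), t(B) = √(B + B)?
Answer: √(-3285 - 3*I*√42)/3 ≈ 0.056536 - 19.105*I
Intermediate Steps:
t(B) = √2*√B (t(B) = √(2*B) = √2*√B)
D(b) = -√2*√b/3 (D(b) = -√(b + b)/3 = -√2*√b/3)
√(D(G(3, -7)) + ((t(2) - 1*(-33)) - 16*(-10 + 35))) = √(-√2*√(3*(-7))/3 + ((√2*√2 - 1*(-33)) - 16*(-10 + 35))) = √(-√2*√(-21)/3 + ((2 + 33) - 16*25)) = √(-√2*I*√21/3 + (35 - 400)) = √(-I*√42/3 - 365) = √(-365 - I*√42/3)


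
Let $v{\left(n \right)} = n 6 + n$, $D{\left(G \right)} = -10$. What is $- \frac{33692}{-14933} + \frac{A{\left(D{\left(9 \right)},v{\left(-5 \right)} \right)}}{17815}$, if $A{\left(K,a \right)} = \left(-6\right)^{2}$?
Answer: $\frac{600760568}{266031395} \approx 2.2582$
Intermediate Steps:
$v{\left(n \right)} = 7 n$ ($v{\left(n \right)} = 6 n + n = 7 n$)
$A{\left(K,a \right)} = 36$
$- \frac{33692}{-14933} + \frac{A{\left(D{\left(9 \right)},v{\left(-5 \right)} \right)}}{17815} = - \frac{33692}{-14933} + \frac{36}{17815} = \left(-33692\right) \left(- \frac{1}{14933}\right) + 36 \cdot \frac{1}{17815} = \frac{33692}{14933} + \frac{36}{17815} = \frac{600760568}{266031395}$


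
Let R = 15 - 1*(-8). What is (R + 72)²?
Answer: 9025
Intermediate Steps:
R = 23 (R = 15 + 8 = 23)
(R + 72)² = (23 + 72)² = 95² = 9025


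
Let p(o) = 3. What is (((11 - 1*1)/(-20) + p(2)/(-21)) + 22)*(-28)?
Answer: -598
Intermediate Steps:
(((11 - 1*1)/(-20) + p(2)/(-21)) + 22)*(-28) = (((11 - 1*1)/(-20) + 3/(-21)) + 22)*(-28) = (((11 - 1)*(-1/20) + 3*(-1/21)) + 22)*(-28) = ((10*(-1/20) - ⅐) + 22)*(-28) = ((-½ - ⅐) + 22)*(-28) = (-9/14 + 22)*(-28) = (299/14)*(-28) = -598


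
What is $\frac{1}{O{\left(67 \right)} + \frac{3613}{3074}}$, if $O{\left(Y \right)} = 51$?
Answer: $\frac{3074}{160387} \approx 0.019166$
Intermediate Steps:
$\frac{1}{O{\left(67 \right)} + \frac{3613}{3074}} = \frac{1}{51 + \frac{3613}{3074}} = \frac{1}{\frac{160387}{3074}} = \frac{3074}{160387}$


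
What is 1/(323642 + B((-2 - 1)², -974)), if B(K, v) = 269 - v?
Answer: 1/324885 ≈ 3.0780e-6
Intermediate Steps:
1/(323642 + B((-2 - 1)², -974)) = 1/(323642 + (269 - 1*(-974))) = 1/(323642 + (269 + 974)) = 1/(323642 + 1243) = 1/324885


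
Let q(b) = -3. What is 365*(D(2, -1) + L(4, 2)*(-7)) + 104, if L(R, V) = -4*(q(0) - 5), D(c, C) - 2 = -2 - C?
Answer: -81291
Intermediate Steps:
D(c, C) = -C (D(c, C) = 2 + (-2 - C) = -C)
L(R, V) = 32 (L(R, V) = -4*(-3 - 5) = -4*(-8) = 32)
365*(D(2, -1) + L(4, 2)*(-7)) + 104 = 365*(-1*(-1) + 32*(-7)) + 104 = 365*(1 - 224) + 104 = 365*(-223) + 104 = -81395 + 104 = -81291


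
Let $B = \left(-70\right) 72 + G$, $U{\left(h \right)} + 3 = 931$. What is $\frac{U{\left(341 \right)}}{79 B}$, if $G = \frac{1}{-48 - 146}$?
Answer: $- \frac{180032}{77243119} \approx -0.0023307$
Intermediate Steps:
$U{\left(h \right)} = 928$ ($U{\left(h \right)} = -3 + 931 = 928$)
$G = - \frac{1}{194}$ ($G = \frac{1}{-194} = - \frac{1}{194} \approx -0.0051546$)
$B = - \frac{977761}{194}$ ($B = \left(-70\right) 72 - \frac{1}{194} = -5040 - \frac{1}{194} = - \frac{977761}{194} \approx -5040.0$)
$\frac{U{\left(341 \right)}}{79 B} = \frac{928}{79 \left(- \frac{977761}{194}\right)} = \frac{928}{- \frac{77243119}{194}} = 928 \left(- \frac{194}{77243119}\right) = - \frac{180032}{77243119}$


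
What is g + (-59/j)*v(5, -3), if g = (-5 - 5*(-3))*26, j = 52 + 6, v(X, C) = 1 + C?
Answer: 7599/29 ≈ 262.03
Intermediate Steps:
j = 58
g = 260 (g = (-5 + 15)*26 = 10*26 = 260)
g + (-59/j)*v(5, -3) = 260 + (-59/58)*(1 - 3) = 260 - 59*1/58*(-2) = 260 - 59/58*(-2) = 260 + 59/29 = 7599/29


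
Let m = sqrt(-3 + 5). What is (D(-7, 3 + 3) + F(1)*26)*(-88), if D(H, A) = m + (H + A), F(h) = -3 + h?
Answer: 4664 - 88*sqrt(2) ≈ 4539.5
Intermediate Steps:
m = sqrt(2) ≈ 1.4142
D(H, A) = A + H + sqrt(2) (D(H, A) = sqrt(2) + (H + A) = sqrt(2) + (A + H) = A + H + sqrt(2))
(D(-7, 3 + 3) + F(1)*26)*(-88) = (((3 + 3) - 7 + sqrt(2)) + (-3 + 1)*26)*(-88) = ((6 - 7 + sqrt(2)) - 2*26)*(-88) = ((-1 + sqrt(2)) - 52)*(-88) = (-53 + sqrt(2))*(-88) = 4664 - 88*sqrt(2)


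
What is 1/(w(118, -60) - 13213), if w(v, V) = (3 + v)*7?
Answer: -1/12366 ≈ -8.0867e-5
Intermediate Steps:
w(v, V) = 21 + 7*v
1/(w(118, -60) - 13213) = 1/((21 + 7*118) - 13213) = 1/((21 + 826) - 13213) = 1/(847 - 13213) = 1/(-12366) = -1/12366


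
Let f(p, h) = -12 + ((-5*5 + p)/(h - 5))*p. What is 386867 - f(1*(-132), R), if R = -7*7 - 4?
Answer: 11229853/29 ≈ 3.8724e+5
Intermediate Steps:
R = -53 (R = -49 - 4 = -53)
f(p, h) = -12 + p*(-25 + p)/(-5 + h) (f(p, h) = -12 + ((-25 + p)/(-5 + h))*p = -12 + p*(-25 + p)/(-5 + h))
386867 - f(1*(-132), R) = 386867 - (60 + (1*(-132))**2 - 25*(-132) - 12*(-53))/(-5 - 53) = 386867 - (60 + (-132)**2 - 25*(-132) + 636)/(-58) = 386867 - (-1)*(60 + 17424 + 3300 + 636)/58 = 386867 - (-1)*21420/58 = 386867 - 1*(-10710/29) = 386867 + 10710/29 = 11229853/29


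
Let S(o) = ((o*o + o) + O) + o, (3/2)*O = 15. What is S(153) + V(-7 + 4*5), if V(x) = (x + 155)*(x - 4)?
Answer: 25237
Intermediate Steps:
O = 10 (O = (⅔)*15 = 10)
V(x) = (-4 + x)*(155 + x) (V(x) = (155 + x)*(-4 + x) = (-4 + x)*(155 + x))
S(o) = 10 + o² + 2*o (S(o) = ((o*o + o) + 10) + o = ((o² + o) + 10) + o = ((o + o²) + 10) + o = (10 + o + o²) + o = 10 + o² + 2*o)
S(153) + V(-7 + 4*5) = (10 + 153² + 2*153) + (-620 + (-7 + 4*5)² + 151*(-7 + 4*5)) = (10 + 23409 + 306) + (-620 + (-7 + 20)² + 151*(-7 + 20)) = 23725 + (-620 + 13² + 151*13) = 23725 + (-620 + 169 + 1963) = 23725 + 1512 = 25237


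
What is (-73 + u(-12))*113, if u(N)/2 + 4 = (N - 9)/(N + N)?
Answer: -35821/4 ≈ -8955.3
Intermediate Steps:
u(N) = -8 + (-9 + N)/N (u(N) = -8 + 2*((N - 9)/(N + N)) = -8 + 2*((-9 + N)/((2*N))) = -8 + 2*((-9 + N)*(1/(2*N))) = -8 + 2*((-9 + N)/(2*N)) = -8 + (-9 + N)/N)
(-73 + u(-12))*113 = (-73 + (-7 - 9/(-12)))*113 = (-73 + (-7 - 9*(-1/12)))*113 = (-73 + (-7 + ¾))*113 = (-73 - 25/4)*113 = -317/4*113 = -35821/4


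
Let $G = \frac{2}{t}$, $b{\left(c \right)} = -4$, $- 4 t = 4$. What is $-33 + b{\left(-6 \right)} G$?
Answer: $-25$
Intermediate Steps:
$t = -1$ ($t = \left(- \frac{1}{4}\right) 4 = -1$)
$G = -2$ ($G = \frac{2}{-1} = 2 \left(-1\right) = -2$)
$-33 + b{\left(-6 \right)} G = -33 - -8 = -33 + 8 = -25$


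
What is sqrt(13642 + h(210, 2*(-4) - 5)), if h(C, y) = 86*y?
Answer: 2*sqrt(3131) ≈ 111.91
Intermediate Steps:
sqrt(13642 + h(210, 2*(-4) - 5)) = sqrt(13642 + 86*(2*(-4) - 5)) = sqrt(13642 + 86*(-8 - 5)) = sqrt(13642 + 86*(-13)) = sqrt(13642 - 1118) = sqrt(12524) = 2*sqrt(3131)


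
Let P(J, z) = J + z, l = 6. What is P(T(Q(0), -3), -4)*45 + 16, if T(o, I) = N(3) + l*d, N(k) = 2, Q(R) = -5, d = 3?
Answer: 736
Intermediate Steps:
T(o, I) = 20 (T(o, I) = 2 + 6*3 = 2 + 18 = 20)
P(T(Q(0), -3), -4)*45 + 16 = (20 - 4)*45 + 16 = 16*45 + 16 = 720 + 16 = 736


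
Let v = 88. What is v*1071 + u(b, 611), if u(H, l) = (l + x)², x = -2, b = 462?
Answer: 465129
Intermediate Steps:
u(H, l) = (-2 + l)² (u(H, l) = (l - 2)² = (-2 + l)²)
v*1071 + u(b, 611) = 88*1071 + (-2 + 611)² = 94248 + 609² = 94248 + 370881 = 465129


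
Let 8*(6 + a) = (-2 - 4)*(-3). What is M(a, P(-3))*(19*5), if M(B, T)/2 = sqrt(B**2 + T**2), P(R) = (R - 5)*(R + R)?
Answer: 285*sqrt(4121)/2 ≈ 9147.8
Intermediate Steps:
P(R) = 2*R*(-5 + R) (P(R) = (-5 + R)*(2*R) = 2*R*(-5 + R))
a = -15/4 (a = -6 + ((-2 - 4)*(-3))/8 = -6 + (-6*(-3))/8 = -6 + (1/8)*18 = -6 + 9/4 = -15/4 ≈ -3.7500)
M(B, T) = 2*sqrt(B**2 + T**2)
M(a, P(-3))*(19*5) = (2*sqrt((-15/4)**2 + (2*(-3)*(-5 - 3))**2))*(19*5) = (2*sqrt(225/16 + (2*(-3)*(-8))**2))*95 = (2*sqrt(225/16 + 48**2))*95 = (2*sqrt(225/16 + 2304))*95 = (2*sqrt(37089/16))*95 = (2*(3*sqrt(4121)/4))*95 = (3*sqrt(4121)/2)*95 = 285*sqrt(4121)/2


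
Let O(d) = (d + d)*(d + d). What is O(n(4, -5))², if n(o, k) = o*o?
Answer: 1048576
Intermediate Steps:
n(o, k) = o²
O(d) = 4*d² (O(d) = (2*d)*(2*d) = 4*d²)
O(n(4, -5))² = (4*(4²)²)² = (4*16²)² = (4*256)² = 1024² = 1048576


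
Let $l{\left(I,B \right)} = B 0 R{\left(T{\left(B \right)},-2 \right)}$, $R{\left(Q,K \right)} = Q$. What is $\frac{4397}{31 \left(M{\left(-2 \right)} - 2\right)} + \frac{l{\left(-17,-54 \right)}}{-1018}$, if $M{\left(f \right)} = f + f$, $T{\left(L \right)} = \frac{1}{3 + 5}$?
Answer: $- \frac{4397}{186} \approx -23.64$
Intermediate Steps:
$T{\left(L \right)} = \frac{1}{8}$
$M{\left(f \right)} = 2 f$
$l{\left(I,B \right)} = 0$ ($l{\left(I,B \right)} = B 0 \cdot \frac{1}{8} = 0 \cdot \frac{1}{8} = 0$)
$\frac{4397}{31 \left(M{\left(-2 \right)} - 2\right)} + \frac{l{\left(-17,-54 \right)}}{-1018} = \frac{4397}{31 \left(2 \left(-2\right) - 2\right)} + \frac{0}{-1018} = \frac{4397}{31 \left(-4 - 2\right)} + 0 \left(- \frac{1}{1018}\right) = \frac{4397}{31 \left(-6\right)} + 0 = \frac{4397}{-186} + 0 = 4397 \left(- \frac{1}{186}\right) + 0 = - \frac{4397}{186} + 0 = - \frac{4397}{186}$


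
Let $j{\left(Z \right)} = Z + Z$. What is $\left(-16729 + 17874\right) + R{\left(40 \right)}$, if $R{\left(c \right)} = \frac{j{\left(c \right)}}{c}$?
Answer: $1147$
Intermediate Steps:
$j{\left(Z \right)} = 2 Z$
$R{\left(c \right)} = 2$ ($R{\left(c \right)} = \frac{2 c}{c} = 2$)
$\left(-16729 + 17874\right) + R{\left(40 \right)} = \left(-16729 + 17874\right) + 2 = 1145 + 2 = 1147$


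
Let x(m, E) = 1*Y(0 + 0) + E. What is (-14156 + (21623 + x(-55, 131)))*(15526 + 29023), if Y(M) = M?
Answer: 338483302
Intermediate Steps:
x(m, E) = E (x(m, E) = 1*(0 + 0) + E = 1*0 + E = 0 + E = E)
(-14156 + (21623 + x(-55, 131)))*(15526 + 29023) = (-14156 + (21623 + 131))*(15526 + 29023) = (-14156 + 21754)*44549 = 7598*44549 = 338483302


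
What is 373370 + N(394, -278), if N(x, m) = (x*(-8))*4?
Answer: 360762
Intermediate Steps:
N(x, m) = -32*x (N(x, m) = -8*x*4 = -32*x)
373370 + N(394, -278) = 373370 - 32*394 = 373370 - 12608 = 360762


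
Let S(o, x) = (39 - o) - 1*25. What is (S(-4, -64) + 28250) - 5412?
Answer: 22856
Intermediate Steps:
S(o, x) = 14 - o (S(o, x) = (39 - o) - 25 = 14 - o)
(S(-4, -64) + 28250) - 5412 = ((14 - 1*(-4)) + 28250) - 5412 = ((14 + 4) + 28250) - 5412 = (18 + 28250) - 5412 = 28268 - 5412 = 22856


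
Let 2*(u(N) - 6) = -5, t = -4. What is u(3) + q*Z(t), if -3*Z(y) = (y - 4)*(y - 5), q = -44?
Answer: 2119/2 ≈ 1059.5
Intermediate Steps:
u(N) = 7/2 (u(N) = 6 + (1/2)*(-5) = 6 - 5/2 = 7/2)
Z(y) = -(-5 + y)*(-4 + y)/3 (Z(y) = -(y - 4)*(y - 5)/3 = -(-4 + y)*(-5 + y)/3 = -(-5 + y)*(-4 + y)/3)
u(3) + q*Z(t) = 7/2 - 44*(-20/3 + 3*(-4) - 1/3*(-4)**2) = 7/2 - 44*(-20/3 - 12 - 1/3*16) = 7/2 - 44*(-20/3 - 12 - 16/3) = 7/2 - 44*(-24) = 7/2 + 1056 = 2119/2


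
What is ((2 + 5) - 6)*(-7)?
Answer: -7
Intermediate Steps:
((2 + 5) - 6)*(-7) = (7 - 6)*(-7) = 1*(-7) = -7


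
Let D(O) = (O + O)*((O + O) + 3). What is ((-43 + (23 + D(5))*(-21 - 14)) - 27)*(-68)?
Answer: 368900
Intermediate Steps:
D(O) = 2*O*(3 + 2*O) (D(O) = (2*O)*(2*O + 3) = (2*O)*(3 + 2*O) = 2*O*(3 + 2*O))
((-43 + (23 + D(5))*(-21 - 14)) - 27)*(-68) = ((-43 + (23 + 2*5*(3 + 2*5))*(-21 - 14)) - 27)*(-68) = ((-43 + (23 + 2*5*(3 + 10))*(-35)) - 27)*(-68) = ((-43 + (23 + 2*5*13)*(-35)) - 27)*(-68) = ((-43 + (23 + 130)*(-35)) - 27)*(-68) = ((-43 + 153*(-35)) - 27)*(-68) = ((-43 - 5355) - 27)*(-68) = (-5398 - 27)*(-68) = -5425*(-68) = 368900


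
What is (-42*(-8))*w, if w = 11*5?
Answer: 18480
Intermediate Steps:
w = 55
(-42*(-8))*w = -42*(-8)*55 = 336*55 = 18480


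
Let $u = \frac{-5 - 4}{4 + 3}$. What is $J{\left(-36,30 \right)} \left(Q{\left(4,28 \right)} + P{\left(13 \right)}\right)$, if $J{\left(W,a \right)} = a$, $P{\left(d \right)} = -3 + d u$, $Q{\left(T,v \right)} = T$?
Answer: $- \frac{3300}{7} \approx -471.43$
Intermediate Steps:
$u = - \frac{9}{7} \approx -1.2857$
$P{\left(d \right)} = -3 - \frac{9 d}{7}$ ($P{\left(d \right)} = -3 + d \left(- \frac{9}{7}\right) = -3 - \frac{9 d}{7}$)
$J{\left(-36,30 \right)} \left(Q{\left(4,28 \right)} + P{\left(13 \right)}\right) = 30 \left(4 - \frac{138}{7}\right) = 30 \left(- \frac{110}{7}\right) = - \frac{3300}{7}$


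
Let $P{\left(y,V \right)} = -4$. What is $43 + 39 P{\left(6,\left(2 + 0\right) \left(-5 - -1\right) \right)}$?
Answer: $-113$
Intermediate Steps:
$43 + 39 P{\left(6,\left(2 + 0\right) \left(-5 - -1\right) \right)} = 43 + 39 \left(-4\right) = 43 - 156 = -113$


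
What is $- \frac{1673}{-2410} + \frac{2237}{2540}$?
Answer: $\frac{964059}{612140} \approx 1.5749$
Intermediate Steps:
$- \frac{1673}{-2410} + \frac{2237}{2540} = \left(-1673\right) \left(- \frac{1}{2410}\right) + 2237 \cdot \frac{1}{2540} = \frac{1673}{2410} + \frac{2237}{2540} = \frac{964059}{612140}$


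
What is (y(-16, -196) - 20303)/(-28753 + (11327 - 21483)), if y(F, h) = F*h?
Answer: 17167/38909 ≈ 0.44121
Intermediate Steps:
(y(-16, -196) - 20303)/(-28753 + (11327 - 21483)) = (-16*(-196) - 20303)/(-28753 + (11327 - 21483)) = (3136 - 20303)/(-28753 - 10156) = -17167/(-38909) = -17167*(-1/38909) = 17167/38909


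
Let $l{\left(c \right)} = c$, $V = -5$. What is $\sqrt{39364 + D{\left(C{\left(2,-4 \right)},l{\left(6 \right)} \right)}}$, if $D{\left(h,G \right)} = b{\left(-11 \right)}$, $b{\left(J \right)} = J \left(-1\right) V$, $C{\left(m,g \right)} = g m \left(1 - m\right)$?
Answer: $\sqrt{39309} \approx 198.26$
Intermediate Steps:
$C{\left(m,g \right)} = g m \left(1 - m\right)$
$b{\left(J \right)} = 5 J$ ($b{\left(J \right)} = J \left(-1\right) \left(-5\right) = - J \left(-5\right) = 5 J$)
$D{\left(h,G \right)} = -55$ ($D{\left(h,G \right)} = 5 \left(-11\right) = -55$)
$\sqrt{39364 + D{\left(C{\left(2,-4 \right)},l{\left(6 \right)} \right)}} = \sqrt{39364 - 55} = \sqrt{39309}$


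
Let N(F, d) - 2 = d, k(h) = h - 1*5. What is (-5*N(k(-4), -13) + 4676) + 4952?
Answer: 9683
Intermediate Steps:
k(h) = -5 + h (k(h) = h - 5 = -5 + h)
N(F, d) = 2 + d
(-5*N(k(-4), -13) + 4676) + 4952 = (-5*(2 - 13) + 4676) + 4952 = (-5*(-11) + 4676) + 4952 = (55 + 4676) + 4952 = 4731 + 4952 = 9683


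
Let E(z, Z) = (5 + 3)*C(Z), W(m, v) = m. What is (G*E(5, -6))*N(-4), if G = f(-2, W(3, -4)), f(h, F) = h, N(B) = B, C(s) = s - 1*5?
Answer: -704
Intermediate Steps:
C(s) = -5 + s (C(s) = s - 5 = -5 + s)
E(z, Z) = -40 + 8*Z (E(z, Z) = (5 + 3)*(-5 + Z) = 8*(-5 + Z) = -40 + 8*Z)
G = -2
(G*E(5, -6))*N(-4) = -2*(-40 + 8*(-6))*(-4) = -2*(-40 - 48)*(-4) = -2*(-88)*(-4) = 176*(-4) = -704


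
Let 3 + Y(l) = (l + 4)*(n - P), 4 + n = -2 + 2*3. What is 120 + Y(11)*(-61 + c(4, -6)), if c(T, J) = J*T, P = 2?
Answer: 2925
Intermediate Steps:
n = 0 (n = -4 + (-2 + 2*3) = -4 + (-2 + 6) = -4 + 4 = 0)
Y(l) = -11 - 2*l (Y(l) = -3 + (l + 4)*(0 - 1*2) = -3 + (4 + l)*(0 - 2) = -3 + (4 + l)*(-2) = -3 + (-8 - 2*l) = -11 - 2*l)
120 + Y(11)*(-61 + c(4, -6)) = 120 + (-11 - 2*11)*(-61 - 6*4) = 120 + (-11 - 22)*(-61 - 24) = 120 - 33*(-85) = 120 + 2805 = 2925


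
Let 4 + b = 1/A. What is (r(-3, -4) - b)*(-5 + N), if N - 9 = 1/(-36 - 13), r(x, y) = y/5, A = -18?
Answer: 3809/294 ≈ 12.956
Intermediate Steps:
r(x, y) = y/5 (r(x, y) = y*(⅕) = y/5)
b = -73/18 (b = -4 + 1/(-18) = -4 - 1/18 = -73/18 ≈ -4.0556)
N = 440/49 (N = 9 + 1/(-36 - 13) = 9 + 1/(-49) = 9 - 1/49 = 440/49 ≈ 8.9796)
(r(-3, -4) - b)*(-5 + N) = ((⅕)*(-4) - 1*(-73/18))*(-5 + 440/49) = (-⅘ + 73/18)*(195/49) = (293/90)*(195/49) = 3809/294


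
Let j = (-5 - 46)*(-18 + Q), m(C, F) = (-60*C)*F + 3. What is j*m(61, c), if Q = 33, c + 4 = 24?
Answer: 55995705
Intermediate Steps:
c = 20 (c = -4 + 24 = 20)
m(C, F) = 3 - 60*C*F (m(C, F) = -60*C*F + 3 = 3 - 60*C*F)
j = -765 (j = (-5 - 46)*(-18 + 33) = -51*15 = -765)
j*m(61, c) = -765*(3 - 60*61*20) = -765*(3 - 73200) = -765*(-73197) = 55995705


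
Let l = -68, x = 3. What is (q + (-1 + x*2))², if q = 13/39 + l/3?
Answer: 2704/9 ≈ 300.44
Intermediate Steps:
q = -67/3 (q = 13/39 - 68/3 = 13*(1/39) - 68*⅓ = ⅓ - 68/3 = -67/3 ≈ -22.333)
(q + (-1 + x*2))² = (-67/3 + (-1 + 3*2))² = (-67/3 + (-1 + 6))² = (-67/3 + 5)² = (-52/3)² = 2704/9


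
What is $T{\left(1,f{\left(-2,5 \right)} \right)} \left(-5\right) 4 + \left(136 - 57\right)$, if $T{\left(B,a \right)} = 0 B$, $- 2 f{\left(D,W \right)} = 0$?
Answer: $79$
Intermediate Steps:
$f{\left(D,W \right)} = 0$ ($f{\left(D,W \right)} = \left(- \frac{1}{2}\right) 0 = 0$)
$T{\left(B,a \right)} = 0$
$T{\left(1,f{\left(-2,5 \right)} \right)} \left(-5\right) 4 + \left(136 - 57\right) = 0 \left(-5\right) 4 + \left(136 - 57\right) = 0 \cdot 4 + 79 = 0 + 79 = 79$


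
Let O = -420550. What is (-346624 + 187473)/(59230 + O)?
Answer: 159151/361320 ≈ 0.44047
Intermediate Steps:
(-346624 + 187473)/(59230 + O) = (-346624 + 187473)/(59230 - 420550) = -159151/(-361320) = -159151*(-1/361320) = 159151/361320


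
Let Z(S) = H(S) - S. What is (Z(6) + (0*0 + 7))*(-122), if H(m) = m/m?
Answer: -244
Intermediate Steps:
H(m) = 1
Z(S) = 1 - S
(Z(6) + (0*0 + 7))*(-122) = ((1 - 1*6) + (0*0 + 7))*(-122) = ((1 - 6) + (0 + 7))*(-122) = (-5 + 7)*(-122) = 2*(-122) = -244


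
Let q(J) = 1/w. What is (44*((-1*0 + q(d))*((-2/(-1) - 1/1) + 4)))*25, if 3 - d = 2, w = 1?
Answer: 5500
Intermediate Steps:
d = 1 (d = 3 - 1*2 = 3 - 2 = 1)
q(J) = 1 (q(J) = 1/1 = 1)
(44*((-1*0 + q(d))*((-2/(-1) - 1/1) + 4)))*25 = (44*((-1*0 + 1)*((-2/(-1) - 1/1) + 4)))*25 = (44*((0 + 1)*((-2*(-1) - 1*1) + 4)))*25 = (44*(1*((2 - 1) + 4)))*25 = (44*(1*(1 + 4)))*25 = (44*(1*5))*25 = (44*5)*25 = 220*25 = 5500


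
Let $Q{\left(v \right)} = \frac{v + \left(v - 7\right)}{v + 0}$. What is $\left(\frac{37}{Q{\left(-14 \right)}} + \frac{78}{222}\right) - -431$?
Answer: $\frac{82538}{185} \approx 446.15$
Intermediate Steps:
$Q{\left(v \right)} = \frac{-7 + 2 v}{v}$ ($Q{\left(v \right)} = \frac{v + \left(v - 7\right)}{v} = \frac{v + \left(-7 + v\right)}{v} = \frac{-7 + 2 v}{v}$)
$\left(\frac{37}{Q{\left(-14 \right)}} + \frac{78}{222}\right) - -431 = \left(\frac{37}{2 - \frac{7}{-14}} + \frac{78}{222}\right) - -431 = \left(\frac{37}{2 - - \frac{1}{2}} + 78 \cdot \frac{1}{222}\right) + 431 = \left(\frac{37}{2 + \frac{1}{2}} + \frac{13}{37}\right) + 431 = \left(\frac{37}{\frac{5}{2}} + \frac{13}{37}\right) + 431 = \left(37 \cdot \frac{2}{5} + \frac{13}{37}\right) + 431 = \left(\frac{74}{5} + \frac{13}{37}\right) + 431 = \frac{2803}{185} + 431 = \frac{82538}{185}$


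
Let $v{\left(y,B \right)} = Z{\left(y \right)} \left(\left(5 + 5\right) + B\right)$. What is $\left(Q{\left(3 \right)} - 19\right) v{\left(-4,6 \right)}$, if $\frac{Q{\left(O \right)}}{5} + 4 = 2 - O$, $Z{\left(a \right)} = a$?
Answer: $2816$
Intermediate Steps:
$v{\left(y,B \right)} = y \left(10 + B\right)$ ($v{\left(y,B \right)} = y \left(\left(5 + 5\right) + B\right) = y \left(10 + B\right)$)
$Q{\left(O \right)} = -10 - 5 O$ ($Q{\left(O \right)} = -20 + 5 \left(2 - O\right) = -20 - \left(-10 + 5 O\right) = -10 - 5 O$)
$\left(Q{\left(3 \right)} - 19\right) v{\left(-4,6 \right)} = \left(\left(-10 - 15\right) - 19\right) \left(- 4 \left(10 + 6\right)\right) = \left(\left(-10 - 15\right) - 19\right) \left(\left(-4\right) 16\right) = \left(-25 - 19\right) \left(-64\right) = \left(-44\right) \left(-64\right) = 2816$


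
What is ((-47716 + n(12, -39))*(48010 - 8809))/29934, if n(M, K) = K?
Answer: -624014585/9978 ≈ -62539.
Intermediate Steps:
((-47716 + n(12, -39))*(48010 - 8809))/29934 = ((-47716 - 39)*(48010 - 8809))/29934 = -47755*39201*(1/29934) = -1872043755*1/29934 = -624014585/9978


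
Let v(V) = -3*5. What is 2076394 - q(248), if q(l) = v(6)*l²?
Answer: 2998954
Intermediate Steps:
v(V) = -15
q(l) = -15*l²
2076394 - q(248) = 2076394 - (-15)*248² = 2076394 - (-15)*61504 = 2076394 - 1*(-922560) = 2076394 + 922560 = 2998954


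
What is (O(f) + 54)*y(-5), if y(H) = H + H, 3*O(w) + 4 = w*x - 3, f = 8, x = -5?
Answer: -1150/3 ≈ -383.33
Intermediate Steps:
O(w) = -7/3 - 5*w/3 (O(w) = -4/3 + (w*(-5) - 3)/3 = -4/3 + (-5*w - 3)/3 = -4/3 + (-3 - 5*w)/3 = -4/3 + (-1 - 5*w/3) = -7/3 - 5*w/3)
y(H) = 2*H
(O(f) + 54)*y(-5) = ((-7/3 - 5/3*8) + 54)*(2*(-5)) = ((-7/3 - 40/3) + 54)*(-10) = (-47/3 + 54)*(-10) = (115/3)*(-10) = -1150/3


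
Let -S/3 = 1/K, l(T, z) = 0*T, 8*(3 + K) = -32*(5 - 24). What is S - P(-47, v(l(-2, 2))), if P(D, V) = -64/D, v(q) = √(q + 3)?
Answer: -4813/3431 ≈ -1.4028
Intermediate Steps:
K = 73 (K = -3 + (-32*(5 - 24))/8 = -3 + (-32*(-19))/8 = -3 + (⅛)*608 = -3 + 76 = 73)
l(T, z) = 0
v(q) = √(3 + q)
S = -3/73 ≈ -0.041096
S - P(-47, v(l(-2, 2))) = -3/73 - (-64)/(-47) = -3/73 - (-64)*(-1)/47 = -3/73 - 1*64/47 = -3/73 - 64/47 = -4813/3431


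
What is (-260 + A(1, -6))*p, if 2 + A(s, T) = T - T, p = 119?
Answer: -31178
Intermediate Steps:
A(s, T) = -2 (A(s, T) = -2 + (T - T) = -2 + 0 = -2)
(-260 + A(1, -6))*p = (-260 - 2)*119 = -262*119 = -31178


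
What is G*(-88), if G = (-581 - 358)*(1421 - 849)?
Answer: 47265504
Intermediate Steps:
G = -537108 (G = -939*572 = -537108)
G*(-88) = -537108*(-88) = 47265504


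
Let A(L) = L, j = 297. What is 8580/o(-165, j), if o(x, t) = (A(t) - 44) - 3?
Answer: 858/25 ≈ 34.320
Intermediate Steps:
o(x, t) = -47 + t (o(x, t) = (t - 44) - 3 = (-44 + t) - 3 = -47 + t)
8580/o(-165, j) = 8580/(-47 + 297) = 8580/250 = 8580*(1/250) = 858/25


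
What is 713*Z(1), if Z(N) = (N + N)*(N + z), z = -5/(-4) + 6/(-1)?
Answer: -10695/2 ≈ -5347.5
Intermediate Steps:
z = -19/4 (z = -5*(-¼) + 6*(-1) = 5/4 - 6 = -19/4 ≈ -4.7500)
Z(N) = 2*N*(-19/4 + N) (Z(N) = (N + N)*(N - 19/4) = (2*N)*(-19/4 + N) = 2*N*(-19/4 + N))
713*Z(1) = 713*((½)*1*(-19 + 4*1)) = 713*((½)*1*(-19 + 4)) = 713*((½)*1*(-15)) = 713*(-15/2) = -10695/2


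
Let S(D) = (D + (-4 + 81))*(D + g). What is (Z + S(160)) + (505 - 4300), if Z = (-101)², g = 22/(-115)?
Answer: 5092276/115 ≈ 44281.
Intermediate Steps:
g = -22/115 (g = 22*(-1/115) = -22/115 ≈ -0.19130)
Z = 10201
S(D) = (77 + D)*(-22/115 + D) (S(D) = (D + (-4 + 81))*(D - 22/115) = (D + 77)*(-22/115 + D) = (77 + D)*(-22/115 + D))
(Z + S(160)) + (505 - 4300) = (10201 + (-1694/115 + 160² + (8833/115)*160)) + (505 - 4300) = (10201 + (-1694/115 + 25600 + 282656/23)) - 3795 = (10201 + 4355586/115) - 3795 = 5528701/115 - 3795 = 5092276/115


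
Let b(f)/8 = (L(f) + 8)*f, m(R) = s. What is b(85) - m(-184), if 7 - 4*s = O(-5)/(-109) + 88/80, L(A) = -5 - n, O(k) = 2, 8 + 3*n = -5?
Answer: 65206247/13080 ≈ 4985.2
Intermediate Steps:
n = -13/3 (n = -8/3 + (⅓)*(-5) = -8/3 - 5/3 = -13/3 ≈ -4.3333)
L(A) = -⅔ (L(A) = -5 - 1*(-13/3) = -5 + 13/3 = -⅔)
s = 6451/4360 (s = 7/4 - (2/(-109) + 88/80)/4 = 7/4 - (2*(-1/109) + 88*(1/80))/4 = 7/4 - (-2/109 + 11/10)/4 = 7/4 - ¼*1179/1090 = 7/4 - 1179/4360 = 6451/4360 ≈ 1.4796)
m(R) = 6451/4360
b(f) = 176*f/3 (b(f) = 8*((-⅔ + 8)*f) = 8*(22*f/3) = 176*f/3)
b(85) - m(-184) = (176/3)*85 - 1*6451/4360 = 14960/3 - 6451/4360 = 65206247/13080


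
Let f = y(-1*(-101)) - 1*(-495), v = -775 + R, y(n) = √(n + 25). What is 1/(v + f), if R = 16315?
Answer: 5345/85707033 - √14/85707033 ≈ 6.2320e-5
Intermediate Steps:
y(n) = √(25 + n)
v = 15540 (v = -775 + 16315 = 15540)
f = 495 + 3*√14 (f = √(25 - 1*(-101)) - 1*(-495) = √(25 + 101) + 495 = √126 + 495 = 3*√14 + 495 = 495 + 3*√14 ≈ 506.23)
1/(v + f) = 1/(15540 + (495 + 3*√14)) = 1/(16035 + 3*√14)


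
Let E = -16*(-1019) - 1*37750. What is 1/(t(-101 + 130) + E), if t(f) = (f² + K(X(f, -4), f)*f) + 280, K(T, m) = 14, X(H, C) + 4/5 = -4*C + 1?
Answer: -1/19919 ≈ -5.0203e-5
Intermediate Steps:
X(H, C) = ⅕ - 4*C (X(H, C) = -⅘ + (-4*C + 1) = -⅘ + (1 - 4*C) = ⅕ - 4*C)
t(f) = 280 + f² + 14*f (t(f) = (f² + 14*f) + 280 = 280 + f² + 14*f)
E = -21446 (E = 16304 - 37750 = -21446)
1/(t(-101 + 130) + E) = 1/((280 + (-101 + 130)² + 14*(-101 + 130)) - 21446) = 1/((280 + 29² + 14*29) - 21446) = 1/((280 + 841 + 406) - 21446) = 1/(1527 - 21446) = 1/(-19919) = -1/19919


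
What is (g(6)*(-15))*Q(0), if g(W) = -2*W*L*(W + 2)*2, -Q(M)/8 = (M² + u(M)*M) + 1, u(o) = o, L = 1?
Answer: -23040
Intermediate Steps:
Q(M) = -8 - 16*M² (Q(M) = -8*((M² + M*M) + 1) = -8*((M² + M²) + 1) = -8*(2*M² + 1) = -8*(1 + 2*M²) = -8 - 16*M²)
g(W) = -4*W*(2 + W) (g(W) = -2*W*1*(W + 2)*2 = -2*W*(2 + W)*2 = -4*W*(2 + W))
(g(6)*(-15))*Q(0) = (-4*6*(2 + 6)*(-15))*(-8 - 16*0²) = (-4*6*8*(-15))*(-8 - 16*0) = (-192*(-15))*(-8 + 0) = 2880*(-8) = -23040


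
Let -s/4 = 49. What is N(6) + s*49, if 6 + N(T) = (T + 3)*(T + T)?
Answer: -9502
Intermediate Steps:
N(T) = -6 + 2*T*(3 + T) (N(T) = -6 + (T + 3)*(T + T) = -6 + (3 + T)*(2*T) = -6 + 2*T*(3 + T))
s = -196 (s = -4*49 = -196)
N(6) + s*49 = (-6 + 2*6² + 6*6) - 196*49 = (-6 + 2*36 + 36) - 9604 = (-6 + 72 + 36) - 9604 = 102 - 9604 = -9502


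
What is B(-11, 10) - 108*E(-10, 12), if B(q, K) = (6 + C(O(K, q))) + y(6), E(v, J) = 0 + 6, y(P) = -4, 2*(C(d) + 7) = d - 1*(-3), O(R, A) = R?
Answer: -1293/2 ≈ -646.50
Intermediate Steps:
C(d) = -11/2 + d/2 (C(d) = -7 + (d - 1*(-3))/2 = -7 + (d + 3)/2 = -7 + (3 + d)/2 = -7 + (3/2 + d/2) = -11/2 + d/2)
E(v, J) = 6
B(q, K) = -7/2 + K/2 (B(q, K) = (6 + (-11/2 + K/2)) - 4 = (½ + K/2) - 4 = -7/2 + K/2)
B(-11, 10) - 108*E(-10, 12) = (-7/2 + (½)*10) - 108*6 = (-7/2 + 5) - 648 = 3/2 - 648 = -1293/2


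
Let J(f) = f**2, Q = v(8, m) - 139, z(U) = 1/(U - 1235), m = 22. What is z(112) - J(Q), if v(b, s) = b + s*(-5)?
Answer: -65224964/1123 ≈ -58081.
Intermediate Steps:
v(b, s) = b - 5*s
z(U) = 1/(-1235 + U)
Q = -241 (Q = (8 - 5*22) - 139 = (8 - 110) - 139 = -102 - 139 = -241)
z(112) - J(Q) = 1/(-1235 + 112) - 1*(-241)**2 = 1/(-1123) - 1*58081 = -1/1123 - 58081 = -65224964/1123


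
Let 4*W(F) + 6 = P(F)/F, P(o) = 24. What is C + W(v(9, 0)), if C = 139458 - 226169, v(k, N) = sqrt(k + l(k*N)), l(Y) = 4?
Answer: -173425/2 + 6*sqrt(13)/13 ≈ -86711.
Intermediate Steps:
v(k, N) = sqrt(4 + k) (v(k, N) = sqrt(k + 4) = sqrt(4 + k))
W(F) = -3/2 + 6/F (W(F) = -3/2 + (24/F)/4 = -3/2 + 6/F)
C = -86711
C + W(v(9, 0)) = -86711 + (-3/2 + 6/(sqrt(4 + 9))) = -86711 + (-3/2 + 6/(sqrt(13))) = -86711 + (-3/2 + 6*(sqrt(13)/13)) = -86711 + (-3/2 + 6*sqrt(13)/13) = -173425/2 + 6*sqrt(13)/13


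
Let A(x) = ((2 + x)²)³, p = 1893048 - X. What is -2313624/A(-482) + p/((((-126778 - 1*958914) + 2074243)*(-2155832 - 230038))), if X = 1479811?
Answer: -260266940283698077/1483873981166518272000000 ≈ -1.7540e-7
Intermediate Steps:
p = 413237 (p = 1893048 - 1*1479811 = 1893048 - 1479811 = 413237)
A(x) = (2 + x)⁶
-2313624/A(-482) + p/((((-126778 - 1*958914) + 2074243)*(-2155832 - 230038))) = -2313624/(2 - 482)⁶ + 413237/((((-126778 - 1*958914) + 2074243)*(-2155832 - 230038))) = -2313624/((-480)⁶) + 413237/((((-126778 - 958914) + 2074243)*(-2385870))) = -2313624/12230590464000000 + 413237/(((-1085692 + 2074243)*(-2385870))) = -2313624*1/12230590464000000 + 413237/((988551*(-2385870))) = -96401/509607936000000 + 413237/(-2358554174370) = -96401/509607936000000 + 413237*(-1/2358554174370) = -96401/509607936000000 - 413237/2358554174370 = -260266940283698077/1483873981166518272000000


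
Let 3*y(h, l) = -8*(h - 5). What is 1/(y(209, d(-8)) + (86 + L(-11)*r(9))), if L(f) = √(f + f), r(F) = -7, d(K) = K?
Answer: I/(-458*I + 7*√22) ≈ -0.0021722 + 0.00015572*I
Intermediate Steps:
L(f) = √2*√f (L(f) = √(2*f) = √2*√f)
y(h, l) = 40/3 - 8*h/3 (y(h, l) = (-8*(h - 5))/3 = (-8*(-5 + h))/3 = (40 - 8*h)/3 = 40/3 - 8*h/3)
1/(y(209, d(-8)) + (86 + L(-11)*r(9))) = 1/((40/3 - 8/3*209) + (86 + (√2*√(-11))*(-7))) = 1/((40/3 - 1672/3) + (86 + (√2*(I*√11))*(-7))) = 1/(-544 + (86 + (I*√22)*(-7))) = 1/(-544 + (86 - 7*I*√22)) = 1/(-458 - 7*I*√22)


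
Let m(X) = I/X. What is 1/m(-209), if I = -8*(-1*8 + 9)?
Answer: 209/8 ≈ 26.125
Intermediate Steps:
I = -8 (I = -8*(-8 + 9) = -8*1 = -8)
m(X) = -8/X
1/m(-209) = 1/(-8/(-209)) = 1/(-8*(-1/209)) = 1/(8/209) = 209/8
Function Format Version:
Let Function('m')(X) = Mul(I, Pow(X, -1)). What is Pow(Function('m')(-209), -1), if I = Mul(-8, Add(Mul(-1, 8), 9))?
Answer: Rational(209, 8) ≈ 26.125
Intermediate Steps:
I = -8 (I = Mul(-8, Add(-8, 9)) = Mul(-8, 1) = -8)
Function('m')(X) = Mul(-8, Pow(X, -1))
Pow(Function('m')(-209), -1) = Pow(Mul(-8, Pow(-209, -1)), -1) = Pow(Mul(-8, Rational(-1, 209)), -1) = Pow(Rational(8, 209), -1) = Rational(209, 8)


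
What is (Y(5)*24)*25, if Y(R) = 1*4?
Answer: 2400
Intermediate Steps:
Y(R) = 4
(Y(5)*24)*25 = (4*24)*25 = 96*25 = 2400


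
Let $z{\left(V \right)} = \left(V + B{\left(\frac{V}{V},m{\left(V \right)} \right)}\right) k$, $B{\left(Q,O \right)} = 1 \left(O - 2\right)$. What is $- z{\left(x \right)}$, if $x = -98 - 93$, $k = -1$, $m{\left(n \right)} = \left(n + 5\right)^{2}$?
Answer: $34403$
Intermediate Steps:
$m{\left(n \right)} = \left(5 + n\right)^{2}$
$B{\left(Q,O \right)} = -2 + O$ ($B{\left(Q,O \right)} = 1 \left(-2 + O\right) = -2 + O$)
$x = -191$
$z{\left(V \right)} = 2 - V - \left(5 + V\right)^{2}$ ($z{\left(V \right)} = \left(V + \left(-2 + \left(5 + V\right)^{2}\right)\right) \left(-1\right) = \left(-2 + V + \left(5 + V\right)^{2}\right) \left(-1\right) = 2 - V - \left(5 + V\right)^{2}$)
$- z{\left(x \right)} = - (2 - -191 - \left(5 - 191\right)^{2}) = - (2 + 191 - \left(-186\right)^{2}) = - (2 + 191 - 34596) = \left(-1\right) \left(-34403\right) = 34403$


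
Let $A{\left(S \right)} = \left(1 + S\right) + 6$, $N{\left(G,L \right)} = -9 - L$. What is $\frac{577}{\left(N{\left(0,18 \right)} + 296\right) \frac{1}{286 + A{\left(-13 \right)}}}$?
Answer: $\frac{161560}{269} \approx 600.59$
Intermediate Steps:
$A{\left(S \right)} = 7 + S$
$\frac{577}{\left(N{\left(0,18 \right)} + 296\right) \frac{1}{286 + A{\left(-13 \right)}}} = \frac{577}{\left(\left(-9 - 18\right) + 296\right) \frac{1}{286 + \left(7 - 13\right)}} = \frac{577}{\left(\left(-9 - 18\right) + 296\right) \frac{1}{286 - 6}} = \frac{577}{\left(-27 + 296\right) \frac{1}{280}} = \frac{577}{269 \cdot \frac{1}{280}} = \frac{577}{\frac{269}{280}} = 577 \cdot \frac{280}{269} = \frac{161560}{269}$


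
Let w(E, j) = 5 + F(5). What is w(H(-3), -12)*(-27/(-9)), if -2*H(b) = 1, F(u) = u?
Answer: 30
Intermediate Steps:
H(b) = -½ (H(b) = -½*1 = -½)
w(E, j) = 10 (w(E, j) = 5 + 5 = 10)
w(H(-3), -12)*(-27/(-9)) = 10*(-27/(-9)) = 10*(-27*(-⅑)) = 10*3 = 30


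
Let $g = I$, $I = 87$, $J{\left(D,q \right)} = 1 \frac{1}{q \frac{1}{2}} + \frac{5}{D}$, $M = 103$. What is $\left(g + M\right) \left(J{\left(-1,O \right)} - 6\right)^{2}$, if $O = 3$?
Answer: $\frac{182590}{9} \approx 20288.0$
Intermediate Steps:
$J{\left(D,q \right)} = \frac{2}{q} + \frac{5}{D}$ ($J{\left(D,q \right)} = 1 \frac{1}{q \frac{1}{2}} + \frac{5}{D} = 1 \frac{1}{\frac{1}{2} q} + \frac{5}{D} = 1 \frac{2}{q} + \frac{5}{D} = \frac{2}{q} + \frac{5}{D}$)
$g = 87$
$\left(g + M\right) \left(J{\left(-1,O \right)} - 6\right)^{2} = \left(87 + 103\right) \left(\left(\frac{2}{3} + \frac{5}{-1}\right) - 6\right)^{2} = 190 \left(\left(2 \cdot \frac{1}{3} + 5 \left(-1\right)\right) - 6\right)^{2} = 190 \left(\left(\frac{2}{3} - 5\right) - 6\right)^{2} = 190 \left(- \frac{13}{3} - 6\right)^{2} = 190 \left(- \frac{31}{3}\right)^{2} = 190 \cdot \frac{961}{9} = \frac{182590}{9}$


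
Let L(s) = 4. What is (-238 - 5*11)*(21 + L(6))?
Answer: -7325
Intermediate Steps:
(-238 - 5*11)*(21 + L(6)) = (-238 - 5*11)*(21 + 4) = (-238 - 55)*25 = -293*25 = -7325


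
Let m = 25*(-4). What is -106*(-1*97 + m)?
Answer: 20882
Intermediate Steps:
m = -100
-106*(-1*97 + m) = -106*(-1*97 - 100) = -106*(-97 - 100) = -106*(-197) = 20882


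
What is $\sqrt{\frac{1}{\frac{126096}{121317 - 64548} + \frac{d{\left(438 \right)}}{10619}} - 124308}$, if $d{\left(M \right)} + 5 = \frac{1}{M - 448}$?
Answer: $\frac{i \sqrt{2475352377855971163103502}}{4462413007} \approx 352.57 i$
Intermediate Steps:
$d{\left(M \right)} = -5 + \frac{1}{-448 + M}$ ($d{\left(M \right)} = -5 + \frac{1}{M - 448} = -5 + \frac{1}{-448 + M}$)
$\sqrt{\frac{1}{\frac{126096}{121317 - 64548} + \frac{d{\left(438 \right)}}{10619}} - 124308} = \sqrt{\frac{1}{\frac{126096}{121317 - 64548} + \frac{\frac{1}{-448 + 438} \left(2241 - 2190\right)}{10619}} - 124308} = \sqrt{\frac{1}{\frac{126096}{121317 - 64548} + \frac{2241 - 2190}{-10} \cdot \frac{1}{10619}} - 124308} = \sqrt{\frac{1}{\frac{126096}{56769} + \left(- \frac{1}{10}\right) 51 \cdot \frac{1}{10619}} - 124308} = \sqrt{\frac{1}{126096 \cdot \frac{1}{56769} - \frac{51}{106190}} - 124308} = \sqrt{\frac{1}{\frac{42032}{18923} - \frac{51}{106190}} - 124308} = \sqrt{\frac{1}{\frac{4462413007}{2009433370}} - 124308} = \sqrt{\frac{2009433370}{4462413007} - 124308} = \sqrt{- \frac{554711626640786}{4462413007}} = \frac{i \sqrt{2475352377855971163103502}}{4462413007}$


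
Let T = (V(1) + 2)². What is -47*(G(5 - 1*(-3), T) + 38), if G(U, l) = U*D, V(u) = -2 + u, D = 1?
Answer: -2162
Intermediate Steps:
T = 1 (T = ((-2 + 1) + 2)² = (-1 + 2)² = 1² = 1)
G(U, l) = U (G(U, l) = U*1 = U)
-47*(G(5 - 1*(-3), T) + 38) = -47*((5 - 1*(-3)) + 38) = -47*((5 + 3) + 38) = -47*(8 + 38) = -47*46 = -2162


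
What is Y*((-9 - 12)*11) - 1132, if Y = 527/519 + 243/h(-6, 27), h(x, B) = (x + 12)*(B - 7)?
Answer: -12693603/6920 ≈ -1834.3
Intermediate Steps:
h(x, B) = (-7 + B)*(12 + x) (h(x, B) = (12 + x)*(-7 + B) = (-7 + B)*(12 + x))
Y = 63119/20760 (Y = 527/519 + 243/(-84 - 7*(-6) + 12*27 + 27*(-6)) = 527*(1/519) + 243/(-84 + 42 + 324 - 162) = 527/519 + 243/120 = 527/519 + 243*(1/120) = 527/519 + 81/40 = 63119/20760 ≈ 3.0404)
Y*((-9 - 12)*11) - 1132 = 63119*((-9 - 12)*11)/20760 - 1132 = 63119*(-21*11)/20760 - 1132 = (63119/20760)*(-231) - 1132 = -4860163/6920 - 1132 = -12693603/6920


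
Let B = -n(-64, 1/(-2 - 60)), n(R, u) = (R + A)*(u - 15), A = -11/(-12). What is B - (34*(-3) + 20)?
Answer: -643759/744 ≈ -865.27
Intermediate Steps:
A = 11/12 (A = -11*(-1/12) = 11/12 ≈ 0.91667)
n(R, u) = (-15 + u)*(11/12 + R) (n(R, u) = (R + 11/12)*(u - 15) = (11/12 + R)*(-15 + u) = (-15 + u)*(11/12 + R))
B = -704767/744 (B = -(-55/4 - 15*(-64) + 11/(12*(-2 - 60)) - 64/(-2 - 60)) = -(-55/4 + 960 + (11/12)/(-62) - 64/(-62)) = -(-55/4 + 960 + (11/12)*(-1/62) - 64*(-1/62)) = -(-55/4 + 960 - 11/744 + 32/31) = -1*704767/744 = -704767/744 ≈ -947.27)
B - (34*(-3) + 20) = -704767/744 - (34*(-3) + 20) = -704767/744 - (-102 + 20) = -704767/744 - 1*(-82) = -704767/744 + 82 = -643759/744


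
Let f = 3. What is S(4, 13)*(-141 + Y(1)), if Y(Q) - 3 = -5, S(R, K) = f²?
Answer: -1287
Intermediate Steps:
S(R, K) = 9 (S(R, K) = 3² = 9)
Y(Q) = -2 (Y(Q) = 3 - 5 = -2)
S(4, 13)*(-141 + Y(1)) = 9*(-141 - 2) = 9*(-143) = -1287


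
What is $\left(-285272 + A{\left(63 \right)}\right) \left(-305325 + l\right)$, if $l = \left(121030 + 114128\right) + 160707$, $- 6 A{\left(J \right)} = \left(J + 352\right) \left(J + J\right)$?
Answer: $-26617582980$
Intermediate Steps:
$A{\left(J \right)} = - \frac{J \left(352 + J\right)}{3}$ ($A{\left(J \right)} = - \frac{\left(J + 352\right) \left(J + J\right)}{6} = - \frac{\left(352 + J\right) 2 J}{6} = - \frac{2 J \left(352 + J\right)}{6} = - \frac{J \left(352 + J\right)}{3}$)
$l = 395865$ ($l = 235158 + 160707 = 395865$)
$\left(-285272 + A{\left(63 \right)}\right) \left(-305325 + l\right) = \left(-285272 - 21 \left(352 + 63\right)\right) \left(-305325 + 395865\right) = \left(-285272 - 21 \cdot 415\right) 90540 = \left(-285272 - 8715\right) 90540 = \left(-293987\right) 90540 = -26617582980$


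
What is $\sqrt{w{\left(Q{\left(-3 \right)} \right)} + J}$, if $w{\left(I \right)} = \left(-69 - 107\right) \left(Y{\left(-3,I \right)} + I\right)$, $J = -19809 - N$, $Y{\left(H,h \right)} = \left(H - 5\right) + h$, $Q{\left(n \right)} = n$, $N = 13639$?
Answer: $2 i \sqrt{7746} \approx 176.02 i$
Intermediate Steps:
$Y{\left(H,h \right)} = -5 + H + h$ ($Y{\left(H,h \right)} = \left(-5 + H\right) + h = -5 + H + h$)
$J = -33448$ ($J = -19809 - 13639 = -33448$)
$w{\left(I \right)} = 1408 - 352 I$ ($w{\left(I \right)} = \left(-69 - 107\right) \left(\left(-5 - 3 + I\right) + I\right) = - 176 \left(\left(-8 + I\right) + I\right) = - 176 \left(-8 + 2 I\right) = 1408 - 352 I$)
$\sqrt{w{\left(Q{\left(-3 \right)} \right)} + J} = \sqrt{\left(1408 - -1056\right) - 33448} = \sqrt{\left(1408 + 1056\right) - 33448} = \sqrt{2464 - 33448} = \sqrt{-30984} = 2 i \sqrt{7746}$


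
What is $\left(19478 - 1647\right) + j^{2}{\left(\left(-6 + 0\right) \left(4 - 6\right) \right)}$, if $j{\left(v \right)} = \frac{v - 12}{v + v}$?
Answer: $17831$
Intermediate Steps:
$j{\left(v \right)} = \frac{-12 + v}{2 v}$
$\left(19478 - 1647\right) + j^{2}{\left(\left(-6 + 0\right) \left(4 - 6\right) \right)} = \left(19478 - 1647\right) + \left(\frac{-12 + \left(-6 + 0\right) \left(4 - 6\right)}{2 \left(-6 + 0\right) \left(4 - 6\right)}\right)^{2} = 17831 + \left(\frac{-12 - -12}{2 \left(\left(-6\right) \left(-2\right)\right)}\right)^{2} = 17831 + \left(\frac{-12 + 12}{2 \cdot 12}\right)^{2} = 17831 + \left(\frac{1}{2} \cdot \frac{1}{12} \cdot 0\right)^{2} = 17831 + 0^{2} = 17831 + 0 = 17831$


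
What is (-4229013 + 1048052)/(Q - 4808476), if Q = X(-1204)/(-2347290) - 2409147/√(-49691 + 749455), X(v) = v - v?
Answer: 823330190937969008/1244580503510268035 - 1178985023118*√174941/1244580503510268035 ≈ 0.66114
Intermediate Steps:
X(v) = 0
Q = -185319*√174941/26914 (Q = 0/(-2347290) - 2409147/√(-49691 + 749455) = 0*(-1/2347290) - 2409147*√174941/349882 = 0 - 2409147*√174941/349882 = 0 - 185319*√174941/26914 = -185319*√174941/26914 ≈ -2880.0)
(-4229013 + 1048052)/(Q - 4808476) = (-4229013 + 1048052)/(-185319*√174941/26914 - 4808476) = -3180961/(-4808476 - 185319*√174941/26914)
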